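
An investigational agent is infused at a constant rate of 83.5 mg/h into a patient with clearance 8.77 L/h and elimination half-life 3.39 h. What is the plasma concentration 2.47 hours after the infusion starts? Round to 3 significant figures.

Css = rate / CL = 83.5 / 8.77 = 9.521 µg/mL
k = ln 2 / 3.39 = 0.2045 h⁻¹
C(t) = Css (1 − e^(−kt)) = 9.521 × (1 − e^(−0.5050)) = 9.521 × 0.3965 ≈ 3.78 µg/mL

3.78 µg/mL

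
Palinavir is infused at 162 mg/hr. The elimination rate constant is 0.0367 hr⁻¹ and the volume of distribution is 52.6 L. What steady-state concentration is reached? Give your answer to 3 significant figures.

83.9 µg/mL

CL = k · V = 0.0367 × 52.6 = 1.930 L/hr
Css = rate / CL = 162 / 1.930 ≈ 83.9 µg/mL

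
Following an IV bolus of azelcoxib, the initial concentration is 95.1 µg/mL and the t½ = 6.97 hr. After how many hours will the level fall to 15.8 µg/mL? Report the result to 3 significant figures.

k = ln 2 / 6.97 = 0.09945 hr⁻¹
C(t) = C₀ e^(−kt)  ⇒  t = ln(C₀/C) / k
t = ln(95.1/15.8) / 0.09945 = 1.795 / 0.09945 ≈ 18.0 hours

18.0 hours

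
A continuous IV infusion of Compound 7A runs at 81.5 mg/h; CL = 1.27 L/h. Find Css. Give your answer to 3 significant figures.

64.2 µg/mL

Css = infusion rate / CL = 81.5 / 1.27 ≈ 64.2 µg/mL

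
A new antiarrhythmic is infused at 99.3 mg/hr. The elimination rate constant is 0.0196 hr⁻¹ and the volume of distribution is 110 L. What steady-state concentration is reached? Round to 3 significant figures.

CL = k · V = 0.0196 × 110 = 2.156 L/hr
Css = rate / CL = 99.3 / 2.156 ≈ 46.1 µg/mL

46.1 µg/mL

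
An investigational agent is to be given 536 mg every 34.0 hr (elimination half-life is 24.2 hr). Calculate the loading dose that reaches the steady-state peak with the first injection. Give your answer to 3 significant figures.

k = ln 2 / 24.2 = 0.02864 hr⁻¹
Accumulation ratio R = 1 / (1 − e^(−kτ)) = 1 / (1 − e^(−0.02864×34.0)) = 1 / (1 − 0.3776) = 1.607
Loading dose = maintenance dose × R = 536 × 1.607 ≈ 861 mg

861 mg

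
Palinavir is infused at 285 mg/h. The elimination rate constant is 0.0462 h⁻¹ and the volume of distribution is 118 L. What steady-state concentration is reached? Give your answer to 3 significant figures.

52.3 mg/L

CL = k · V = 0.0462 × 118 = 5.452 L/h
Css = rate / CL = 285 / 5.452 ≈ 52.3 mg/L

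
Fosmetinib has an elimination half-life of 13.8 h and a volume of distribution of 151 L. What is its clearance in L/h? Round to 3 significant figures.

k = ln 2 / t½ = ln 2 / 13.8 = 0.05023 h⁻¹
CL = k · V = 0.05023 × 151 ≈ 7.58 L/h

7.58 L/h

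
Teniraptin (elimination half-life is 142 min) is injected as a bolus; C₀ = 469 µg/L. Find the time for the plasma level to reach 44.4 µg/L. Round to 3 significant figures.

k = ln 2 / 142 = 0.004881 min⁻¹
C(t) = C₀ e^(−kt)  ⇒  t = ln(C₀/C) / k
t = ln(469/44.4) / 0.004881 = 2.357 / 0.004881 ≈ 483 minutes

483 minutes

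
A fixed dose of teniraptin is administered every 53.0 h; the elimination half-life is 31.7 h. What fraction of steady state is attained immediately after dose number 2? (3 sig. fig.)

k = ln 2 / 31.7 = 0.02187 h⁻¹
f_n = 1 − e^(−nkτ) = 1 − e^(−2 × 0.02187 × 53.0) = 1 − e^(−2.318) = 1 − 0.09849 ≈ 0.902

0.902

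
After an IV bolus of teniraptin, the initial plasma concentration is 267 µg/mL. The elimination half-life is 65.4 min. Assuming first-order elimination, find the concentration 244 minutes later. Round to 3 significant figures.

20.1 µg/mL

k = ln 2 / 65.4 = 0.01060 min⁻¹
244 min is 3.731 half-lives, so C = 267 × (1/2)^3.731 = 267 × 0.07532 ≈ 20.1 µg/mL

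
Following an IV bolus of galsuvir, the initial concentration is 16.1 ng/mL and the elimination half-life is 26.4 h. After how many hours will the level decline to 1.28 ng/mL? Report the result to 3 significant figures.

k = ln 2 / 26.4 = 0.02626 h⁻¹
C(t) = C₀ e^(−kt)  ⇒  t = ln(C₀/C) / k
t = ln(16.1/1.28) / 0.02626 = 2.532 / 0.02626 ≈ 96.4 hours

96.4 hours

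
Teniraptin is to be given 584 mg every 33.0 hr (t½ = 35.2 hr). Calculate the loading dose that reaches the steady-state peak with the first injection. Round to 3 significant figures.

1220 mg

k = ln 2 / 35.2 = 0.01969 hr⁻¹
Accumulation ratio R = 1 / (1 − e^(−kτ)) = 1 / (1 − e^(−0.01969×33.0)) = 1 / (1 − 0.5221) = 2.093
Loading dose = maintenance dose × R = 584 × 2.093 ≈ 1220 mg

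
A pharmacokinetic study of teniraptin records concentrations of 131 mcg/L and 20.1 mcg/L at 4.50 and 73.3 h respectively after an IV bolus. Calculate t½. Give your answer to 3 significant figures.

25.4 hours

k = ln(C₁/C₂) / (t₂ − t₁) = ln(131/20.1) / (73.3 − 4.50)
  = 1.874 / 68.80 = 0.02725 h⁻¹
t½ = ln 2 / k = ln 2 / 0.02725 ≈ 25.4 hours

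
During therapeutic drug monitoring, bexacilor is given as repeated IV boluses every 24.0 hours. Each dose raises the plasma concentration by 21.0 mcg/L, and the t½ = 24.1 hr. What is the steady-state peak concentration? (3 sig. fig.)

42.1 mcg/L

k = ln 2 / 24.1 = 0.02876 hr⁻¹
Fraction remaining after one interval: e^(−kτ) = e^(−0.02876 × 24.0) = 0.5014
R = 1 / (1 − 0.5014) = 2.006
Css,max = 21.0 × 2.006 ≈ 42.1 mcg/L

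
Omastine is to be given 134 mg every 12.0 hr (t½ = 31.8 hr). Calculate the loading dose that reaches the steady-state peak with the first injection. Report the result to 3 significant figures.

k = ln 2 / 31.8 = 0.02180 hr⁻¹
Accumulation ratio R = 1 / (1 − e^(−kτ)) = 1 / (1 − e^(−0.02180×12.0)) = 1 / (1 − 0.7698) = 4.345
Loading dose = maintenance dose × R = 134 × 4.345 ≈ 582 mg

582 mg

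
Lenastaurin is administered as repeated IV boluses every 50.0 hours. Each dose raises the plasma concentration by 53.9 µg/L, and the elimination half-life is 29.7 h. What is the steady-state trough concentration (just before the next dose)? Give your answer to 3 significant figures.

k = ln 2 / 29.7 = 0.02334 h⁻¹
Fraction remaining after one interval: e^(−kτ) = e^(−0.02334 × 50.0) = 0.3113
R = 1 / (1 − 0.3113) = 1.452
Css,max = 53.9 × 1.452 = 78.27 µg/L
Css,min = Css,max × e^(−kτ) = 78.27 × 0.3113 ≈ 24.4 µg/L

24.4 µg/L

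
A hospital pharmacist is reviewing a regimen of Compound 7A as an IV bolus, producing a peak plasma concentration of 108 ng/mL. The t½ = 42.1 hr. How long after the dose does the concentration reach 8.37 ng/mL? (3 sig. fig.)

155 hours

k = ln 2 / 42.1 = 0.01646 hr⁻¹
C(t) = C₀ e^(−kt)  ⇒  t = ln(C₀/C) / k
t = ln(108/8.37) / 0.01646 = 2.557 / 0.01646 ≈ 155 hours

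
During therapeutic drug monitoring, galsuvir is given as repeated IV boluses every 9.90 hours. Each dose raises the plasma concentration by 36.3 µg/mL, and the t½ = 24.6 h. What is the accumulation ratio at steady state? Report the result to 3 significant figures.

k = ln 2 / 24.6 = 0.02818 h⁻¹
Fraction remaining after one interval: e^(−kτ) = e^(−0.02818 × 9.90) = 0.7566
R = 1 / (1 − 0.7566) = 1 / 0.2434 ≈ 4.11

4.11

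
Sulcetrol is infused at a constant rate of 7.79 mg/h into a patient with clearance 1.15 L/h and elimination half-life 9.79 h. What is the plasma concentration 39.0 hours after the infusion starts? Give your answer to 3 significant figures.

Css = rate / CL = 7.79 / 1.15 = 6.774 µg/mL
k = ln 2 / 9.79 = 0.07080 h⁻¹
C(t) = Css (1 − e^(−kt)) = 6.774 × (1 − e^(−2.761)) = 6.774 × 0.9368 ≈ 6.35 µg/mL

6.35 µg/mL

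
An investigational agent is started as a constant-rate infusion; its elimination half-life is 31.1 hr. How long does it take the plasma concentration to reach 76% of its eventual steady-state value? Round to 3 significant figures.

64.0 hours

k = ln 2 / 31.1 = 0.02229 hr⁻¹
f = 1 − e^(−kt)  ⇒  t = −ln(1 − f) / k
t = −ln(1 − 0.76) / 0.02229 = 1.427 / 0.02229 ≈ 64.0 hours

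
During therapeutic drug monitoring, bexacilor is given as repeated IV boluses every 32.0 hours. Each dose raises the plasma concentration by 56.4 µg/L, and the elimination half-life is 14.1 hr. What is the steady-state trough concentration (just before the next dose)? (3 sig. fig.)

k = ln 2 / 14.1 = 0.04916 hr⁻¹
Fraction remaining after one interval: e^(−kτ) = e^(−0.04916 × 32.0) = 0.2074
R = 1 / (1 − 0.2074) = 1.262
Css,max = 56.4 × 1.262 = 71.16 µg/L
Css,min = Css,max × e^(−kτ) = 71.16 × 0.2074 ≈ 14.8 µg/L

14.8 µg/L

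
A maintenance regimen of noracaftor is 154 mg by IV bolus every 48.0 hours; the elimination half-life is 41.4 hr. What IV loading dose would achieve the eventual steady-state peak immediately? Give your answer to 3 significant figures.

k = ln 2 / 41.4 = 0.01674 hr⁻¹
Accumulation ratio R = 1 / (1 − e^(−kτ)) = 1 / (1 − e^(−0.01674×48.0)) = 1 / (1 − 0.4477) = 1.811
Loading dose = maintenance dose × R = 154 × 1.811 ≈ 279 mg

279 mg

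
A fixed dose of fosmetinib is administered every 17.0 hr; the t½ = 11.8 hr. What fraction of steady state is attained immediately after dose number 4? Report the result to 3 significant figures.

k = ln 2 / 11.8 = 0.05874 hr⁻¹
f_n = 1 − e^(−nkτ) = 1 − e^(−4 × 0.05874 × 17.0) = 1 − e^(−3.994) = 1 − 0.01842 ≈ 0.982

0.982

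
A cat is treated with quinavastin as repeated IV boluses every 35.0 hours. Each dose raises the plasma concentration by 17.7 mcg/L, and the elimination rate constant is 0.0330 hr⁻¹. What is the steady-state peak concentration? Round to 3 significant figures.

Fraction remaining after one interval: e^(−kτ) = e^(−0.03300 × 35.0) = 0.3151
R = 1 / (1 − 0.3151) = 1.460
Css,max = 17.7 × 1.460 ≈ 25.8 mcg/L

25.8 mcg/L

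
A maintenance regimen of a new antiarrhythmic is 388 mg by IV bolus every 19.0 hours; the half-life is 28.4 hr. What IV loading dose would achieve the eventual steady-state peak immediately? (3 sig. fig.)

k = ln 2 / 28.4 = 0.02441 hr⁻¹
Accumulation ratio R = 1 / (1 − e^(−kτ)) = 1 / (1 − e^(−0.02441×19.0)) = 1 / (1 − 0.6289) = 2.695
Loading dose = maintenance dose × R = 388 × 2.695 ≈ 1050 mg

1050 mg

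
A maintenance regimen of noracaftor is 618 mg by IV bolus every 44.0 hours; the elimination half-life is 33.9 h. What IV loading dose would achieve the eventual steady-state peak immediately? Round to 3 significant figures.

k = ln 2 / 33.9 = 0.02045 h⁻¹
Accumulation ratio R = 1 / (1 − e^(−kτ)) = 1 / (1 − e^(−0.02045×44.0)) = 1 / (1 − 0.4067) = 1.686
Loading dose = maintenance dose × R = 618 × 1.686 ≈ 1040 mg

1040 mg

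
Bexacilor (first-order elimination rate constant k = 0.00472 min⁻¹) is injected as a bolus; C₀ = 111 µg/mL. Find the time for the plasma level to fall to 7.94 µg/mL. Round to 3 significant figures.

559 minutes

C(t) = C₀ e^(−kt)  ⇒  t = ln(C₀/C) / k
t = ln(111/7.94) / 0.004720 = 2.638 / 0.004720 ≈ 559 minutes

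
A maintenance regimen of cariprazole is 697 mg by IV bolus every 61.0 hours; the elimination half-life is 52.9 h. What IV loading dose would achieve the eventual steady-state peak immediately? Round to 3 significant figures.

1270 mg

k = ln 2 / 52.9 = 0.01310 h⁻¹
Accumulation ratio R = 1 / (1 − e^(−kτ)) = 1 / (1 − e^(−0.01310×61.0)) = 1 / (1 − 0.4497) = 1.817
Loading dose = maintenance dose × R = 697 × 1.817 ≈ 1270 mg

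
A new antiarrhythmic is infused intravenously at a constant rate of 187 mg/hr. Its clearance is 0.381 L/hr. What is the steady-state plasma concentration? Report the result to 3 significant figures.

491 µg/mL

Css = infusion rate / CL = 187 / 0.381 ≈ 491 µg/mL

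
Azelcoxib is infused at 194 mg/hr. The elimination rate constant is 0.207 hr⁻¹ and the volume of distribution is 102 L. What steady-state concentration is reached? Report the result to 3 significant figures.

9.19 mg/L

CL = k · V = 0.207 × 102 = 21.11 L/hr
Css = rate / CL = 194 / 21.11 ≈ 9.19 mg/L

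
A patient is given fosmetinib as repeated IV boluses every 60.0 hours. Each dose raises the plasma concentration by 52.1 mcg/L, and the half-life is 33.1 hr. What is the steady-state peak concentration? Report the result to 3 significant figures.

72.8 mcg/L

k = ln 2 / 33.1 = 0.02094 hr⁻¹
Fraction remaining after one interval: e^(−kτ) = e^(−0.02094 × 60.0) = 0.2847
R = 1 / (1 − 0.2847) = 1.398
Css,max = 52.1 × 1.398 ≈ 72.8 mcg/L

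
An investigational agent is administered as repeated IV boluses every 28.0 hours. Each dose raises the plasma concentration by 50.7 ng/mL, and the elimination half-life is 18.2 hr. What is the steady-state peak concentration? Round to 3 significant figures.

k = ln 2 / 18.2 = 0.03809 hr⁻¹
Fraction remaining after one interval: e^(−kτ) = e^(−0.03809 × 28.0) = 0.3443
R = 1 / (1 − 0.3443) = 1.525
Css,max = 50.7 × 1.525 ≈ 77.3 ng/mL

77.3 ng/mL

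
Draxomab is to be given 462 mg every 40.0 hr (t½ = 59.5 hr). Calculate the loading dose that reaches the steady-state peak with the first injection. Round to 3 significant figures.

1240 mg

k = ln 2 / 59.5 = 0.01165 hr⁻¹
Accumulation ratio R = 1 / (1 − e^(−kτ)) = 1 / (1 − e^(−0.01165×40.0)) = 1 / (1 − 0.6275) = 2.685
Loading dose = maintenance dose × R = 462 × 2.685 ≈ 1240 mg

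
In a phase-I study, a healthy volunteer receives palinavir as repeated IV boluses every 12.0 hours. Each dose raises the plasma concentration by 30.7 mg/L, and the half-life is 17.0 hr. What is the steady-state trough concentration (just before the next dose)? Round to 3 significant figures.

k = ln 2 / 17.0 = 0.04077 hr⁻¹
Fraction remaining after one interval: e^(−kτ) = e^(−0.04077 × 12.0) = 0.6131
R = 1 / (1 − 0.6131) = 2.584
Css,max = 30.7 × 2.584 = 79.34 mg/L
Css,min = Css,max × e^(−kτ) = 79.34 × 0.6131 ≈ 48.6 mg/L

48.6 mg/L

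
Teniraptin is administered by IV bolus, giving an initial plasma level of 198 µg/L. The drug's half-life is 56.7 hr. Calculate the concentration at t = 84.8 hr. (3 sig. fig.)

k = ln 2 / 56.7 = 0.01222 hr⁻¹
C(t) = C₀ e^(−kt) = 198 × e^(−0.01222 × 84.8) = 198 × e^(−1.037) = 198 × 0.3546 ≈ 70.2 µg/L

70.2 µg/L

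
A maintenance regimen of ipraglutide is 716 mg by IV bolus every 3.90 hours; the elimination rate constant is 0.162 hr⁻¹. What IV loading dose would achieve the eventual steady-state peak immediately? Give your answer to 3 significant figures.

Accumulation ratio R = 1 / (1 − e^(−kτ)) = 1 / (1 − e^(−0.1620×3.90)) = 1 / (1 − 0.5316) = 2.135
Loading dose = maintenance dose × R = 716 × 2.135 ≈ 1530 mg

1530 mg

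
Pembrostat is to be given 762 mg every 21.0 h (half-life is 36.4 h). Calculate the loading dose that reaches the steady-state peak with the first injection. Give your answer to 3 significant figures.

k = ln 2 / 36.4 = 0.01904 h⁻¹
Accumulation ratio R = 1 / (1 − e^(−kτ)) = 1 / (1 − e^(−0.01904×21.0)) = 1 / (1 − 0.6704) = 3.034
Loading dose = maintenance dose × R = 762 × 3.034 ≈ 2310 mg

2310 mg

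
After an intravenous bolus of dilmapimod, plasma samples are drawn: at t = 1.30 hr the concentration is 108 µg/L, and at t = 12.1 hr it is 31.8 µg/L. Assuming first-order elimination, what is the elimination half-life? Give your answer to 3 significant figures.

6.12 hours

k = ln(C₁/C₂) / (t₂ − t₁) = ln(108/31.8) / (12.1 − 1.30)
  = 1.223 / 10.80 = 0.1132 hr⁻¹
t½ = ln 2 / k = ln 2 / 0.1132 ≈ 6.12 hours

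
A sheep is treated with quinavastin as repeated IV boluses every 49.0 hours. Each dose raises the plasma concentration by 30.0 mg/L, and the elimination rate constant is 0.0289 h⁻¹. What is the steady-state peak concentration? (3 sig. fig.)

Fraction remaining after one interval: e^(−kτ) = e^(−0.02890 × 49.0) = 0.2427
R = 1 / (1 − 0.2427) = 1.320
Css,max = 30.0 × 1.320 ≈ 39.6 mg/L

39.6 mg/L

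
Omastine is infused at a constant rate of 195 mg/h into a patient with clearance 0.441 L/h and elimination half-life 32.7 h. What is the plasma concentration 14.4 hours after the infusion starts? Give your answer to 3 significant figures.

116 mg/L

Css = rate / CL = 195 / 0.441 = 442.2 mg/L
k = ln 2 / 32.7 = 0.02120 h⁻¹
C(t) = Css (1 − e^(−kt)) = 442.2 × (1 − e^(−0.3052)) = 442.2 × 0.2631 ≈ 116 mg/L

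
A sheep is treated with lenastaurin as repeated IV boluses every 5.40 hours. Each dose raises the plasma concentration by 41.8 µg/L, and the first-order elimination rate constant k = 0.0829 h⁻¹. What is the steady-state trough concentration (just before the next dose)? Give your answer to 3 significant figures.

74.0 µg/L

Fraction remaining after one interval: e^(−kτ) = e^(−0.08290 × 5.40) = 0.6391
R = 1 / (1 − 0.6391) = 2.771
Css,max = 41.8 × 2.771 = 115.8 µg/L
Css,min = Css,max × e^(−kτ) = 115.8 × 0.6391 ≈ 74.0 µg/L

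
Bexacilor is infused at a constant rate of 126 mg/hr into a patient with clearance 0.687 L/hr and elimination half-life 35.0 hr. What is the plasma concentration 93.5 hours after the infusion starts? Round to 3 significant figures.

Css = rate / CL = 126 / 0.687 = 183.4 mg/L
k = ln 2 / 35.0 = 0.01980 hr⁻¹
C(t) = Css (1 − e^(−kt)) = 183.4 × (1 − e^(−1.852)) = 183.4 × 0.8430 ≈ 155 mg/L

155 mg/L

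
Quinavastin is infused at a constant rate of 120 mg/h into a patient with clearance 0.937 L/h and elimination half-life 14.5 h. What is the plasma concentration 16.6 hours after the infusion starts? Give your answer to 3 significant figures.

Css = rate / CL = 120 / 0.937 = 128.1 mg/L
k = ln 2 / 14.5 = 0.04780 h⁻¹
C(t) = Css (1 − e^(−kt)) = 128.1 × (1 − e^(−0.7935)) = 128.1 × 0.5478 ≈ 70.2 mg/L

70.2 mg/L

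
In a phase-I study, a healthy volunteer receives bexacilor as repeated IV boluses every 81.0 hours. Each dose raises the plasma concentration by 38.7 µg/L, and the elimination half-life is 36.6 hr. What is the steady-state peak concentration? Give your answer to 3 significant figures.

49.3 µg/L

k = ln 2 / 36.6 = 0.01894 hr⁻¹
Fraction remaining after one interval: e^(−kτ) = e^(−0.01894 × 81.0) = 0.2157
R = 1 / (1 − 0.2157) = 1.275
Css,max = 38.7 × 1.275 ≈ 49.3 µg/L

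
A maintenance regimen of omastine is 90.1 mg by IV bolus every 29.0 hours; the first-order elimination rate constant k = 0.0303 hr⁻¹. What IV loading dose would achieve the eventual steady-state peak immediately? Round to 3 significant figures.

Accumulation ratio R = 1 / (1 − e^(−kτ)) = 1 / (1 − e^(−0.03030×29.0)) = 1 / (1 − 0.4153) = 1.710
Loading dose = maintenance dose × R = 90.1 × 1.710 ≈ 154 mg

154 mg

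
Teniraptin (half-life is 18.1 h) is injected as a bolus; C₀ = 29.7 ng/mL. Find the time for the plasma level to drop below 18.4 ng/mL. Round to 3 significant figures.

k = ln 2 / 18.1 = 0.03830 h⁻¹
C(t) = C₀ e^(−kt)  ⇒  t = ln(C₀/C) / k
t = ln(29.7/18.4) / 0.03830 = 0.4788 / 0.03830 ≈ 12.5 hours

12.5 hours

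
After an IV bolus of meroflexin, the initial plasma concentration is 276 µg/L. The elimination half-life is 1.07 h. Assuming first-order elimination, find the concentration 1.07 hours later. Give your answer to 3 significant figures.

k = ln 2 / 1.07 = 0.6478 h⁻¹
C(t) = C₀ e^(−kt) = 276 × e^(−0.6478 × 1.07) = 276 × e^(−0.6931) = 276 × 0.5000 ≈ 138 µg/L

138 µg/L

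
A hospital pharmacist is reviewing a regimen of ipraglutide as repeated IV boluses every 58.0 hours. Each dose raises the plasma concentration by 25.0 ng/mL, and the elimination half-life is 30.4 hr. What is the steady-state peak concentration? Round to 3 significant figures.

34.1 ng/mL

k = ln 2 / 30.4 = 0.02280 hr⁻¹
Fraction remaining after one interval: e^(−kτ) = e^(−0.02280 × 58.0) = 0.2665
R = 1 / (1 − 0.2665) = 1.363
Css,max = 25.0 × 1.363 ≈ 34.1 ng/mL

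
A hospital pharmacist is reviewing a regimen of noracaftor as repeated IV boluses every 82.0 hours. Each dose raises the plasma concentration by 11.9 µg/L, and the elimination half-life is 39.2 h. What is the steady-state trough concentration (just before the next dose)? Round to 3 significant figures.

k = ln 2 / 39.2 = 0.01768 h⁻¹
Fraction remaining after one interval: e^(−kτ) = e^(−0.01768 × 82.0) = 0.2346
R = 1 / (1 − 0.2346) = 1.306
Css,max = 11.9 × 1.306 = 15.55 µg/L
Css,min = Css,max × e^(−kτ) = 15.55 × 0.2346 ≈ 3.65 µg/L

3.65 µg/L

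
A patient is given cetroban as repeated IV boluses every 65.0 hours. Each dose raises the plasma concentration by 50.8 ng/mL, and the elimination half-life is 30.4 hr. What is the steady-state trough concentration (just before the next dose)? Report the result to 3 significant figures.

k = ln 2 / 30.4 = 0.02280 hr⁻¹
Fraction remaining after one interval: e^(−kτ) = e^(−0.02280 × 65.0) = 0.2272
R = 1 / (1 − 0.2272) = 1.294
Css,max = 50.8 × 1.294 = 65.73 ng/mL
Css,min = Css,max × e^(−kτ) = 65.73 × 0.2272 ≈ 14.9 ng/mL

14.9 ng/mL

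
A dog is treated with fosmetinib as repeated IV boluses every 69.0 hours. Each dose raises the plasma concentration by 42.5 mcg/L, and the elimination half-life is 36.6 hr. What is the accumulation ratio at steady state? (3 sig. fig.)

k = ln 2 / 36.6 = 0.01894 hr⁻¹
Fraction remaining after one interval: e^(−kτ) = e^(−0.01894 × 69.0) = 0.2707
R = 1 / (1 − 0.2707) = 1 / 0.7293 ≈ 1.37

1.37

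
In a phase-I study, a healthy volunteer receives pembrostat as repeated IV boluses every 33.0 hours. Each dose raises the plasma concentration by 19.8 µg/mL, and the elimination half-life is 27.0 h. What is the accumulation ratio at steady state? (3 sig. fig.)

k = ln 2 / 27.0 = 0.02567 h⁻¹
Fraction remaining after one interval: e^(−kτ) = e^(−0.02567 × 33.0) = 0.4286
R = 1 / (1 − 0.4286) = 1 / 0.5714 ≈ 1.75

1.75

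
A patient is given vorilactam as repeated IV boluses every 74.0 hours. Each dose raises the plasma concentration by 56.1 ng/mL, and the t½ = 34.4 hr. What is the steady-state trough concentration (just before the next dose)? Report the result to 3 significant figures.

k = ln 2 / 34.4 = 0.02015 hr⁻¹
Fraction remaining after one interval: e^(−kτ) = e^(−0.02015 × 74.0) = 0.2251
R = 1 / (1 − 0.2251) = 1.291
Css,max = 56.1 × 1.291 = 72.40 ng/mL
Css,min = Css,max × e^(−kτ) = 72.40 × 0.2251 ≈ 16.3 ng/mL

16.3 ng/mL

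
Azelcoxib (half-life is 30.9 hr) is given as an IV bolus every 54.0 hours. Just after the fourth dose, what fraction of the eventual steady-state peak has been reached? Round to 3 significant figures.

0.992

k = ln 2 / 30.9 = 0.02243 hr⁻¹
f_n = 1 − e^(−nkτ) = 1 − e^(−4 × 0.02243 × 54.0) = 1 − e^(−4.845) = 1 − 0.007865 ≈ 0.992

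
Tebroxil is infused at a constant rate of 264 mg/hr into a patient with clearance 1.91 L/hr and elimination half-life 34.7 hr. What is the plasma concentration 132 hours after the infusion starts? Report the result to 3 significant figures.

Css = rate / CL = 264 / 1.91 = 138.2 µg/mL
k = ln 2 / 34.7 = 0.01998 hr⁻¹
C(t) = Css (1 − e^(−kt)) = 138.2 × (1 − e^(−2.637)) = 138.2 × 0.9284 ≈ 128 µg/mL

128 µg/mL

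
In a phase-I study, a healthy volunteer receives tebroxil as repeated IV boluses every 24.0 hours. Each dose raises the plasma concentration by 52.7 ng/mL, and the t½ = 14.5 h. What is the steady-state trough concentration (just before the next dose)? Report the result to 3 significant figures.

k = ln 2 / 14.5 = 0.04780 h⁻¹
Fraction remaining after one interval: e^(−kτ) = e^(−0.04780 × 24.0) = 0.3175
R = 1 / (1 − 0.3175) = 1.465
Css,max = 52.7 × 1.465 = 77.22 ng/mL
Css,min = Css,max × e^(−kτ) = 77.22 × 0.3175 ≈ 24.5 ng/mL

24.5 ng/mL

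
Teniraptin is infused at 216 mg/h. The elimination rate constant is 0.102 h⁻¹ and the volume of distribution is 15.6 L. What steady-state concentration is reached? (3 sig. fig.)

CL = k · V = 0.102 × 15.6 = 1.591 L/h
Css = rate / CL = 216 / 1.591 ≈ 136 mg/L

136 mg/L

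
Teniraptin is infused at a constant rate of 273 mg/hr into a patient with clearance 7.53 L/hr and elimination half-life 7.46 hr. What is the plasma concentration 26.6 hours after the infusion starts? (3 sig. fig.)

33.2 mg/L

Css = rate / CL = 273 / 7.53 = 36.25 mg/L
k = ln 2 / 7.46 = 0.09292 hr⁻¹
C(t) = Css (1 − e^(−kt)) = 36.25 × (1 − e^(−2.472)) = 36.25 × 0.9155 ≈ 33.2 mg/L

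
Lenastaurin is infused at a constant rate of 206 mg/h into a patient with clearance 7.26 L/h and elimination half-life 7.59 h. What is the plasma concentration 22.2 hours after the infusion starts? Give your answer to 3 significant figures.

24.6 mg/L

Css = rate / CL = 206 / 7.26 = 28.37 mg/L
k = ln 2 / 7.59 = 0.09132 h⁻¹
C(t) = Css (1 − e^(−kt)) = 28.37 × (1 − e^(−2.027)) = 28.37 × 0.8683 ≈ 24.6 mg/L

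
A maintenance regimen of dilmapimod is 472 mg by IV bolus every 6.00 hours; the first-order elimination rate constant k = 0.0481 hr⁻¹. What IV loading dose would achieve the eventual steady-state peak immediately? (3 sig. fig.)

Accumulation ratio R = 1 / (1 − e^(−kτ)) = 1 / (1 − e^(−0.04810×6.00)) = 1 / (1 − 0.7493) = 3.989
Loading dose = maintenance dose × R = 472 × 3.989 ≈ 1880 mg

1880 mg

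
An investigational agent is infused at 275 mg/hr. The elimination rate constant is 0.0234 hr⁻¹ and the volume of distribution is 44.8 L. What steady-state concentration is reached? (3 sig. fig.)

262 mg/L

CL = k · V = 0.0234 × 44.8 = 1.048 L/hr
Css = rate / CL = 275 / 1.048 ≈ 262 mg/L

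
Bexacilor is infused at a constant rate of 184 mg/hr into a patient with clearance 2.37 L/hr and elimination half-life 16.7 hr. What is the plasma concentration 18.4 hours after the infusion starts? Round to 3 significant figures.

41.5 mg/L

Css = rate / CL = 184 / 2.37 = 77.64 mg/L
k = ln 2 / 16.7 = 0.04151 hr⁻¹
C(t) = Css (1 − e^(−kt)) = 77.64 × (1 − e^(−0.7637)) = 77.64 × 0.5341 ≈ 41.5 mg/L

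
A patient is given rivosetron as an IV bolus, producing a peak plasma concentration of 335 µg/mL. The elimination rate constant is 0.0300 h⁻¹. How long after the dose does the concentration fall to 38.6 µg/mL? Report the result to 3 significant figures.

C(t) = C₀ e^(−kt)  ⇒  t = ln(C₀/C) / k
t = ln(335/38.6) / 0.03000 = 2.161 / 0.03000 ≈ 72.0 hours

72.0 hours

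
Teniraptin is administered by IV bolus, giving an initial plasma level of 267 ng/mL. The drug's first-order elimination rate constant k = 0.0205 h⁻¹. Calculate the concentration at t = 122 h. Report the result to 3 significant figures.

C(t) = C₀ e^(−kt) = 267 × e^(−0.02050 × 122) = 267 × e^(−2.501) = 267 × 0.08200 ≈ 21.9 ng/mL

21.9 ng/mL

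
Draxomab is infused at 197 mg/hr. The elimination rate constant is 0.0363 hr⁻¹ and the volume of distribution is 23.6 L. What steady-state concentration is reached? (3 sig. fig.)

CL = k · V = 0.0363 × 23.6 = 0.8567 L/hr
Css = rate / CL = 197 / 0.8567 ≈ 230 mg/L

230 mg/L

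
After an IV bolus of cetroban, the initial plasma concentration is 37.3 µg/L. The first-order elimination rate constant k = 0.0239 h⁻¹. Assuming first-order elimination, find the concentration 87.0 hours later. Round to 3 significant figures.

4.66 µg/L

C(t) = C₀ e^(−kt) = 37.3 × e^(−0.02390 × 87.0) = 37.3 × e^(−2.079) = 37.3 × 0.1250 ≈ 4.66 µg/L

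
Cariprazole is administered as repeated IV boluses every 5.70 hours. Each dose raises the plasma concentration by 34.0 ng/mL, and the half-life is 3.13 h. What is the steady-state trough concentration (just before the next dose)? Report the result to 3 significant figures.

k = ln 2 / 3.13 = 0.2215 h⁻¹
Fraction remaining after one interval: e^(−kτ) = e^(−0.2215 × 5.70) = 0.2830
R = 1 / (1 − 0.2830) = 1.395
Css,max = 34.0 × 1.395 = 47.42 ng/mL
Css,min = Css,max × e^(−kτ) = 47.42 × 0.2830 ≈ 13.4 ng/mL

13.4 ng/mL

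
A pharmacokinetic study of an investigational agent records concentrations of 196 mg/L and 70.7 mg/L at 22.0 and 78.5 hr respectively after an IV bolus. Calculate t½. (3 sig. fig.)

k = ln(C₁/C₂) / (t₂ − t₁) = ln(196/70.7) / (78.5 − 22.0)
  = 1.020 / 56.50 = 0.01805 hr⁻¹
t½ = ln 2 / k = ln 2 / 0.01805 ≈ 38.4 hours

38.4 hours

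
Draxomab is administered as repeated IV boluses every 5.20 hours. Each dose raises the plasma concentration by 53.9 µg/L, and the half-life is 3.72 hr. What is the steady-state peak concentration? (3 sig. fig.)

86.9 µg/L

k = ln 2 / 3.72 = 0.1863 hr⁻¹
Fraction remaining after one interval: e^(−kτ) = e^(−0.1863 × 5.20) = 0.3795
R = 1 / (1 − 0.3795) = 1.612
Css,max = 53.9 × 1.612 ≈ 86.9 µg/L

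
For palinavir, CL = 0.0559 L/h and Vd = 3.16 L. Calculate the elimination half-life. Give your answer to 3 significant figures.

39.2 hours

k = CL / V = 0.0559 / 3.16 = 0.01769 h⁻¹
t½ = ln 2 / k = ln 2 / 0.01769 ≈ 39.2 hours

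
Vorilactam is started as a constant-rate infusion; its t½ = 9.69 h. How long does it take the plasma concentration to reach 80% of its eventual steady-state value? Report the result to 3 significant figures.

k = ln 2 / 9.69 = 0.07153 h⁻¹
f = 1 − e^(−kt)  ⇒  t = −ln(1 − f) / k
t = −ln(1 − 0.8) / 0.07153 = 1.609 / 0.07153 ≈ 22.5 hours

22.5 hours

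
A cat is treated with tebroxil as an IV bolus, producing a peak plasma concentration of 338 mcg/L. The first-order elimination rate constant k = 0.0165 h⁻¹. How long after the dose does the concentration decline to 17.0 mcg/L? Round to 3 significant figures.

C(t) = C₀ e^(−kt)  ⇒  t = ln(C₀/C) / k
t = ln(338/17.0) / 0.01650 = 2.990 / 0.01650 ≈ 181 hours

181 hours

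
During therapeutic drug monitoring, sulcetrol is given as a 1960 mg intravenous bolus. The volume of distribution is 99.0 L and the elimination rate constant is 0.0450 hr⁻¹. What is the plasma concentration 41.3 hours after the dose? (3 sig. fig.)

3.09 mg/L

C₀ = dose / V = 1960 / 99.0 = 19.80 mg/L
C(t) = C₀ e^(−kt) = 19.80 × e^(−0.04500 × 41.3) = 19.80 × e^(−1.858) = 19.80 × 0.1559 ≈ 3.09 mg/L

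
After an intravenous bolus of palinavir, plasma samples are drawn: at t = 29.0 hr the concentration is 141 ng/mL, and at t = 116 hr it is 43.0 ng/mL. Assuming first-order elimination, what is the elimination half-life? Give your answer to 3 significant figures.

k = ln(C₁/C₂) / (t₂ − t₁) = ln(141/43.0) / (116 − 29.0)
  = 1.188 / 87.00 = 0.01365 hr⁻¹
t½ = ln 2 / k = ln 2 / 0.01365 ≈ 50.8 hours

50.8 hours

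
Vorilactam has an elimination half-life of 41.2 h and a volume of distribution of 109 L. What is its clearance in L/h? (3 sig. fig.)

k = ln 2 / t½ = ln 2 / 41.2 = 0.01682 h⁻¹
CL = k · V = 0.01682 × 109 ≈ 1.83 L/h

1.83 L/h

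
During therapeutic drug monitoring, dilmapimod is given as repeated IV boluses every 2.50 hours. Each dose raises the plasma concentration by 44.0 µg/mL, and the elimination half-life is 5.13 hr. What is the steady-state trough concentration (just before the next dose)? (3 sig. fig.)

109 µg/mL

k = ln 2 / 5.13 = 0.1351 hr⁻¹
Fraction remaining after one interval: e^(−kτ) = e^(−0.1351 × 2.50) = 0.7133
R = 1 / (1 − 0.7133) = 3.489
Css,max = 44.0 × 3.489 = 153.5 µg/mL
Css,min = Css,max × e^(−kτ) = 153.5 × 0.7133 ≈ 109 µg/mL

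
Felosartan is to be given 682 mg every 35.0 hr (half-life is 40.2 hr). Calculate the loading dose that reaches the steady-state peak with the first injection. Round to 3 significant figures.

k = ln 2 / 40.2 = 0.01724 hr⁻¹
Accumulation ratio R = 1 / (1 − e^(−kτ)) = 1 / (1 − e^(−0.01724×35.0)) = 1 / (1 − 0.5469) = 2.207
Loading dose = maintenance dose × R = 682 × 2.207 ≈ 1510 mg

1510 mg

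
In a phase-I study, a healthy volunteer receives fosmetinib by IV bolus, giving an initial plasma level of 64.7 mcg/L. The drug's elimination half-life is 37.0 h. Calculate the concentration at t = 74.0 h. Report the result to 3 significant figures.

16.2 mcg/L

k = ln 2 / 37.0 = 0.01873 h⁻¹
C(t) = C₀ e^(−kt) = 64.7 × e^(−0.01873 × 74.0) = 64.7 × e^(−1.386) = 64.7 × 0.2500 ≈ 16.2 mcg/L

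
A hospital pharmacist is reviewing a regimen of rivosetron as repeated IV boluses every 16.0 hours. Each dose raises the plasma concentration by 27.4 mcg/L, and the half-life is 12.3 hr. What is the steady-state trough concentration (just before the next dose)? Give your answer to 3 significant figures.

k = ln 2 / 12.3 = 0.05635 hr⁻¹
Fraction remaining after one interval: e^(−kτ) = e^(−0.05635 × 16.0) = 0.4059
R = 1 / (1 − 0.4059) = 1.683
Css,max = 27.4 × 1.683 = 46.12 mcg/L
Css,min = Css,max × e^(−kτ) = 46.12 × 0.4059 ≈ 18.7 mcg/L

18.7 mcg/L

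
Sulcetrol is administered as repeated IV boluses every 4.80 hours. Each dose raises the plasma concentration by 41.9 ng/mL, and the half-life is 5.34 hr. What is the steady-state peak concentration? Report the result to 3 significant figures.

k = ln 2 / 5.34 = 0.1298 hr⁻¹
Fraction remaining after one interval: e^(−kτ) = e^(−0.1298 × 4.80) = 0.5363
R = 1 / (1 − 0.5363) = 2.157
Css,max = 41.9 × 2.157 ≈ 90.4 ng/mL

90.4 ng/mL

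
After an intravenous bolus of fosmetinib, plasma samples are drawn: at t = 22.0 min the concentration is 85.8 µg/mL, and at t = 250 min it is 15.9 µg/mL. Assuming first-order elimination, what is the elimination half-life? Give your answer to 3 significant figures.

k = ln(C₁/C₂) / (t₂ − t₁) = ln(85.8/15.9) / (250 − 22.0)
  = 1.686 / 228.0 = 0.007393 min⁻¹
t½ = ln 2 / k = ln 2 / 0.007393 ≈ 93.8 minutes

93.8 minutes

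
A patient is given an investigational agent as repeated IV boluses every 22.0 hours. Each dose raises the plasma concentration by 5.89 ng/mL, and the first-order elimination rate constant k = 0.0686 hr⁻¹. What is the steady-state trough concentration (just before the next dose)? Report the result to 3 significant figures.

1.67 ng/mL

Fraction remaining after one interval: e^(−kτ) = e^(−0.06860 × 22.0) = 0.2211
R = 1 / (1 − 0.2211) = 1.284
Css,max = 5.89 × 1.284 = 7.562 ng/mL
Css,min = Css,max × e^(−kτ) = 7.562 × 0.2211 ≈ 1.67 ng/mL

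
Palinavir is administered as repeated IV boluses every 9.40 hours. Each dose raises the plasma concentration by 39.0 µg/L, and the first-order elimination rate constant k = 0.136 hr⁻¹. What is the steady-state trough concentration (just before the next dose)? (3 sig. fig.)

Fraction remaining after one interval: e^(−kτ) = e^(−0.1360 × 9.40) = 0.2785
R = 1 / (1 − 0.2785) = 1.386
Css,max = 39.0 × 1.386 = 54.05 µg/L
Css,min = Css,max × e^(−kτ) = 54.05 × 0.2785 ≈ 15.1 µg/L

15.1 µg/L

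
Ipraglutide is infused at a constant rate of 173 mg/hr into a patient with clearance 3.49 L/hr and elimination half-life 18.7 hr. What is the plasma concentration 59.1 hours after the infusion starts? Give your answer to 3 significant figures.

44.0 µg/mL

Css = rate / CL = 173 / 3.49 = 49.57 µg/mL
k = ln 2 / 18.7 = 0.03707 hr⁻¹
C(t) = Css (1 − e^(−kt)) = 49.57 × (1 − e^(−2.191)) = 49.57 × 0.8882 ≈ 44.0 µg/mL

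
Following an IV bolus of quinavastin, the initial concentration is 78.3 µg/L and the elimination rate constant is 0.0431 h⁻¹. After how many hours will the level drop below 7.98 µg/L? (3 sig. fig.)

53.0 hours

C(t) = C₀ e^(−kt)  ⇒  t = ln(C₀/C) / k
t = ln(78.3/7.98) / 0.04310 = 2.284 / 0.04310 ≈ 53.0 hours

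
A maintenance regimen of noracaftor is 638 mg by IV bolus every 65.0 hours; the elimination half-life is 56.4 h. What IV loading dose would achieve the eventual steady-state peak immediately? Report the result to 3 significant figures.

1160 mg

k = ln 2 / 56.4 = 0.01229 h⁻¹
Accumulation ratio R = 1 / (1 − e^(−kτ)) = 1 / (1 − e^(−0.01229×65.0)) = 1 / (1 − 0.4499) = 1.818
Loading dose = maintenance dose × R = 638 × 1.818 ≈ 1160 mg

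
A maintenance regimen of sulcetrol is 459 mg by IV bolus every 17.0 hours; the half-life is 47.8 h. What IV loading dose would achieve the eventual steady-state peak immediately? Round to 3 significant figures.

k = ln 2 / 47.8 = 0.01450 h⁻¹
Accumulation ratio R = 1 / (1 − e^(−kτ)) = 1 / (1 − e^(−0.01450×17.0)) = 1 / (1 − 0.7815) = 4.577
Loading dose = maintenance dose × R = 459 × 4.577 ≈ 2100 mg

2100 mg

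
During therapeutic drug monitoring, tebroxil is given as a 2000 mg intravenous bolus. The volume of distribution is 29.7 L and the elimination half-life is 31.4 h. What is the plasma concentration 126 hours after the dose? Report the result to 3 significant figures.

4.17 µg/mL

C₀ = dose / V = 2000 / 29.7 = 67.34 µg/mL
k = ln 2 / 31.4 = 0.02207 h⁻¹
C(t) = C₀ e^(−kt) = 67.34 × e^(−0.02207 × 126) = 67.34 × e^(−2.781) = 67.34 × 0.06195 ≈ 4.17 µg/mL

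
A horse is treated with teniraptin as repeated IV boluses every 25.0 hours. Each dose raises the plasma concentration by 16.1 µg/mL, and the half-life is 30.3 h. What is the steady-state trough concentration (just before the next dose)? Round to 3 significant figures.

20.9 µg/mL

k = ln 2 / 30.3 = 0.02288 h⁻¹
Fraction remaining after one interval: e^(−kτ) = e^(−0.02288 × 25.0) = 0.5644
R = 1 / (1 − 0.5644) = 2.296
Css,max = 16.1 × 2.296 = 36.96 µg/mL
Css,min = Css,max × e^(−kτ) = 36.96 × 0.5644 ≈ 20.9 µg/mL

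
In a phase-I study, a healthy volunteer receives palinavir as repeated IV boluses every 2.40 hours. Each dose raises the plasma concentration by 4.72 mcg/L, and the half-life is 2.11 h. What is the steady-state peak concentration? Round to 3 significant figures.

8.65 mcg/L

k = ln 2 / 2.11 = 0.3285 h⁻¹
Fraction remaining after one interval: e^(−kτ) = e^(−0.3285 × 2.40) = 0.4546
R = 1 / (1 − 0.4546) = 1.833
Css,max = 4.72 × 1.833 ≈ 8.65 mcg/L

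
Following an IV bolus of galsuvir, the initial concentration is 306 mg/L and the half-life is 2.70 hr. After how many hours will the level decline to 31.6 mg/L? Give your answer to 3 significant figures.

8.84 hours

k = ln 2 / 2.70 = 0.2567 hr⁻¹
C(t) = C₀ e^(−kt)  ⇒  t = ln(C₀/C) / k
t = ln(306/31.6) / 0.2567 = 2.270 / 0.2567 ≈ 8.84 hours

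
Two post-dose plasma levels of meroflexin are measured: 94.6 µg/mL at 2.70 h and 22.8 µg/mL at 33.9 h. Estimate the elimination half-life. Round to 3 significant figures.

15.2 hours

k = ln(C₁/C₂) / (t₂ − t₁) = ln(94.6/22.8) / (33.9 − 2.70)
  = 1.423 / 31.20 = 0.04561 h⁻¹
t½ = ln 2 / k = ln 2 / 0.04561 ≈ 15.2 hours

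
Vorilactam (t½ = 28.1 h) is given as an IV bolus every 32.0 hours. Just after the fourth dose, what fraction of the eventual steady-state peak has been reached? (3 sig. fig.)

k = ln 2 / 28.1 = 0.02467 h⁻¹
f_n = 1 − e^(−nkτ) = 1 − e^(−4 × 0.02467 × 32.0) = 1 − e^(−3.157) = 1 − 0.04254 ≈ 0.957

0.957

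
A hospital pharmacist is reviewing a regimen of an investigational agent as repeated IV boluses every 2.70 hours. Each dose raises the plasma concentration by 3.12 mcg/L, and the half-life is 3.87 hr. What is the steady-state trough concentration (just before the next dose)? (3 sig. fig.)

5.02 mcg/L

k = ln 2 / 3.87 = 0.1791 hr⁻¹
Fraction remaining after one interval: e^(−kτ) = e^(−0.1791 × 2.70) = 0.6166
R = 1 / (1 − 0.6166) = 2.608
Css,max = 3.12 × 2.608 = 8.137 mcg/L
Css,min = Css,max × e^(−kτ) = 8.137 × 0.6166 ≈ 5.02 mcg/L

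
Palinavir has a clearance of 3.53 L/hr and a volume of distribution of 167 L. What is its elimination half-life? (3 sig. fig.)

32.8 hours

k = CL / V = 3.53 / 167 = 0.02114 hr⁻¹
t½ = ln 2 / k = ln 2 / 0.02114 ≈ 32.8 hours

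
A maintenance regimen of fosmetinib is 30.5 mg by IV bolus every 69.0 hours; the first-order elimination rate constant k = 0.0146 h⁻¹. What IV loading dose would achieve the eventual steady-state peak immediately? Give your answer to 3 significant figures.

48.0 mg

Accumulation ratio R = 1 / (1 − e^(−kτ)) = 1 / (1 − e^(−0.01460×69.0)) = 1 / (1 − 0.3652) = 1.575
Loading dose = maintenance dose × R = 30.5 × 1.575 ≈ 48.0 mg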